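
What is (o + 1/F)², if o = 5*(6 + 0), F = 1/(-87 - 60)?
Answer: 13689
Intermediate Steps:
F = -1/147 (F = 1/(-147) = -1/147 ≈ -0.0068027)
o = 30 (o = 5*6 = 30)
(o + 1/F)² = (30 + 1/(-1/147))² = (30 - 147)² = (-117)² = 13689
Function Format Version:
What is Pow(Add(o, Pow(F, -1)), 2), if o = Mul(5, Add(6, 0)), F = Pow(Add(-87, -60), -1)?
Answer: 13689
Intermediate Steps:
F = Rational(-1, 147) (F = Pow(-147, -1) = Rational(-1, 147) ≈ -0.0068027)
o = 30 (o = Mul(5, 6) = 30)
Pow(Add(o, Pow(F, -1)), 2) = Pow(Add(30, Pow(Rational(-1, 147), -1)), 2) = Pow(Add(30, -147), 2) = Pow(-117, 2) = 13689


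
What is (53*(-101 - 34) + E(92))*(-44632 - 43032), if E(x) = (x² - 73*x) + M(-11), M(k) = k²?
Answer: 463391904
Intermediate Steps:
E(x) = 121 + x² - 73*x (E(x) = (x² - 73*x) + (-11)² = (x² - 73*x) + 121 = 121 + x² - 73*x)
(53*(-101 - 34) + E(92))*(-44632 - 43032) = (53*(-101 - 34) + (121 + 92² - 73*92))*(-44632 - 43032) = (53*(-135) + (121 + 8464 - 6716))*(-87664) = (-7155 + 1869)*(-87664) = -5286*(-87664) = 463391904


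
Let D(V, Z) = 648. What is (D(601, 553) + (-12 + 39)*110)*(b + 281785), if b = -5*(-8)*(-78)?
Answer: 1008209970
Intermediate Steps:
b = -3120 (b = 40*(-78) = -3120)
(D(601, 553) + (-12 + 39)*110)*(b + 281785) = (648 + (-12 + 39)*110)*(-3120 + 281785) = (648 + 27*110)*278665 = (648 + 2970)*278665 = 3618*278665 = 1008209970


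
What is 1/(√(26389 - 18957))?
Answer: √1858/3716 ≈ 0.011600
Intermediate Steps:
1/(√(26389 - 18957)) = 1/(√7432) = 1/(2*√1858) = √1858/3716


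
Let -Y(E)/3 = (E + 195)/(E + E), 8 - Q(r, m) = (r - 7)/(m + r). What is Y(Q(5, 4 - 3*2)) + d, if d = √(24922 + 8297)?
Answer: -141/4 + 3*√3691 ≈ 147.01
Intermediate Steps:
Q(r, m) = 8 - (-7 + r)/(m + r) (Q(r, m) = 8 - (r - 7)/(m + r) = 8 - (-7 + r)/(m + r))
d = 3*√3691 (d = √33219 = 3*√3691 ≈ 182.26)
Y(E) = -3*(195 + E)/(2*E) (Y(E) = -3*(E + 195)/(E + E) = -3*(195 + E)/(2*E))
Y(Q(5, 4 - 3*2)) + d = 3*(-195 - (7 + 7*5 + 8*(4 - 3*2))/((4 - 3*2) + 5))/(2*(((7 + 7*5 + 8*(4 - 3*2))/((4 - 3*2) + 5)))) + 3*√3691 = 3*(-195 - (7 + 35 + 8*(4 - 6))/((4 - 6) + 5))/(2*(((7 + 35 + 8*(4 - 6))/((4 - 6) + 5)))) + 3*√3691 = 3*(-195 - (7 + 35 + 8*(-2))/(-2 + 5))/(2*(((7 + 35 + 8*(-2))/(-2 + 5)))) + 3*√3691 = 3*(-195 - (7 + 35 - 16)/3)/(2*(((7 + 35 - 16)/3))) + 3*√3691 = 3*(-195 - 26/3)/(2*(((⅓)*26))) + 3*√3691 = 3*(-195 - 1*26/3)/(2*(26/3)) + 3*√3691 = (3/2)*(3/26)*(-195 - 26/3) + 3*√3691 = (3/2)*(3/26)*(-611/3) + 3*√3691 = -141/4 + 3*√3691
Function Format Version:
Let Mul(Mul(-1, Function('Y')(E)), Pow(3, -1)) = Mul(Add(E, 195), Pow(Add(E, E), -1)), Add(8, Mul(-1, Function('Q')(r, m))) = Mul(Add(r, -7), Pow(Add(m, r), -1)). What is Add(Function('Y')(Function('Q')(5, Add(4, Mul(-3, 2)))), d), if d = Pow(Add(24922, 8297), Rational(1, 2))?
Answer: Add(Rational(-141, 4), Mul(3, Pow(3691, Rational(1, 2)))) ≈ 147.01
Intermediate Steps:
Function('Q')(r, m) = Add(8, Mul(-1, Pow(Add(m, r), -1), Add(-7, r))) (Function('Q')(r, m) = Add(8, Mul(-1, Mul(Add(r, -7), Pow(Add(m, r), -1)))) = Add(8, Mul(-1, Mul(Add(-7, r), Pow(Add(m, r), -1)))) = Add(8, Mul(-1, Mul(Pow(Add(m, r), -1), Add(-7, r)))) = Add(8, Mul(-1, Pow(Add(m, r), -1), Add(-7, r))))
d = Mul(3, Pow(3691, Rational(1, 2))) (d = Pow(33219, Rational(1, 2)) = Mul(3, Pow(3691, Rational(1, 2))) ≈ 182.26)
Function('Y')(E) = Mul(Rational(-3, 2), Pow(E, -1), Add(195, E)) (Function('Y')(E) = Mul(-3, Mul(Add(E, 195), Pow(Add(E, E), -1))) = Mul(-3, Mul(Add(195, E), Pow(Mul(2, E), -1))) = Mul(-3, Mul(Add(195, E), Mul(Rational(1, 2), Pow(E, -1)))) = Mul(-3, Mul(Rational(1, 2), Pow(E, -1), Add(195, E))) = Mul(Rational(-3, 2), Pow(E, -1), Add(195, E)))
Add(Function('Y')(Function('Q')(5, Add(4, Mul(-3, 2)))), d) = Add(Mul(Rational(3, 2), Pow(Mul(Pow(Add(Add(4, Mul(-3, 2)), 5), -1), Add(7, Mul(7, 5), Mul(8, Add(4, Mul(-3, 2))))), -1), Add(-195, Mul(-1, Mul(Pow(Add(Add(4, Mul(-3, 2)), 5), -1), Add(7, Mul(7, 5), Mul(8, Add(4, Mul(-3, 2)))))))), Mul(3, Pow(3691, Rational(1, 2)))) = Add(Mul(Rational(3, 2), Pow(Mul(Pow(Add(Add(4, -6), 5), -1), Add(7, 35, Mul(8, Add(4, -6)))), -1), Add(-195, Mul(-1, Mul(Pow(Add(Add(4, -6), 5), -1), Add(7, 35, Mul(8, Add(4, -6))))))), Mul(3, Pow(3691, Rational(1, 2)))) = Add(Mul(Rational(3, 2), Pow(Mul(Pow(Add(-2, 5), -1), Add(7, 35, Mul(8, -2))), -1), Add(-195, Mul(-1, Mul(Pow(Add(-2, 5), -1), Add(7, 35, Mul(8, -2)))))), Mul(3, Pow(3691, Rational(1, 2)))) = Add(Mul(Rational(3, 2), Pow(Mul(Pow(3, -1), Add(7, 35, -16)), -1), Add(-195, Mul(-1, Mul(Pow(3, -1), Add(7, 35, -16))))), Mul(3, Pow(3691, Rational(1, 2)))) = Add(Mul(Rational(3, 2), Pow(Mul(Rational(1, 3), 26), -1), Add(-195, Mul(-1, Mul(Rational(1, 3), 26)))), Mul(3, Pow(3691, Rational(1, 2)))) = Add(Mul(Rational(3, 2), Pow(Rational(26, 3), -1), Add(-195, Mul(-1, Rational(26, 3)))), Mul(3, Pow(3691, Rational(1, 2)))) = Add(Mul(Rational(3, 2), Rational(3, 26), Add(-195, Rational(-26, 3))), Mul(3, Pow(3691, Rational(1, 2)))) = Add(Mul(Rational(3, 2), Rational(3, 26), Rational(-611, 3)), Mul(3, Pow(3691, Rational(1, 2)))) = Add(Rational(-141, 4), Mul(3, Pow(3691, Rational(1, 2))))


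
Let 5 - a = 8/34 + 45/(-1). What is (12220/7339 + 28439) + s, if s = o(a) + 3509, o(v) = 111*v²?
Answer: 650807322452/2120971 ≈ 3.0684e+5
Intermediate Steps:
a = 846/17 (a = 5 - (8/34 + 45/(-1)) = 5 - (8*(1/34) + 45*(-1)) = 5 - (4/17 - 45) = 5 - 1*(-761/17) = 5 + 761/17 = 846/17 ≈ 49.765)
s = 80458577/289 (s = 111*(846/17)² + 3509 = 111*(715716/289) + 3509 = 79444476/289 + 3509 = 80458577/289 ≈ 2.7840e+5)
(12220/7339 + 28439) + s = (12220/7339 + 28439) + 80458577/289 = 208726041/7339 + 80458577/289 = 650807322452/2120971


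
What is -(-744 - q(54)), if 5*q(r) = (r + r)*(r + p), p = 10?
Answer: 10632/5 ≈ 2126.4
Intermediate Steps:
q(r) = 2*r*(10 + r)/5 (q(r) = ((r + r)*(r + 10))/5 = ((2*r)*(10 + r))/5 = (2*r*(10 + r))/5 = 2*r*(10 + r)/5)
-(-744 - q(54)) = -(-744 - 2*54*(10 + 54)/5) = -(-744 - 2*54*64/5) = -(-744 - 1*6912/5) = -(-744 - 6912/5) = -1*(-10632/5) = 10632/5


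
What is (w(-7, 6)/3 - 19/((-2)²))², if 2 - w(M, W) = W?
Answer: 5329/144 ≈ 37.007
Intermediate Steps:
w(M, W) = 2 - W
(w(-7, 6)/3 - 19/((-2)²))² = ((2 - 1*6)/3 - 19/((-2)²))² = ((2 - 6)*(⅓) - 19/4)² = (-4*⅓ - 19*¼)² = (-4/3 - 19/4)² = (-73/12)² = 5329/144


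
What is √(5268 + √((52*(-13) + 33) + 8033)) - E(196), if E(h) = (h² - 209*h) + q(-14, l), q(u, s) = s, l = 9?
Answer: 2539 + √(5268 + √7390) ≈ 2612.2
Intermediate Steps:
E(h) = 9 + h² - 209*h (E(h) = (h² - 209*h) + 9 = 9 + h² - 209*h)
√(5268 + √((52*(-13) + 33) + 8033)) - E(196) = √(5268 + √((52*(-13) + 33) + 8033)) - (9 + 196² - 209*196) = √(5268 + √((-676 + 33) + 8033)) - (9 + 38416 - 40964) = √(5268 + √(-643 + 8033)) - 1*(-2539) = √(5268 + √7390) + 2539 = 2539 + √(5268 + √7390)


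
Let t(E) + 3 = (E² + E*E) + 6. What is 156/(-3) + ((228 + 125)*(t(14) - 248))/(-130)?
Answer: -58651/130 ≈ -451.16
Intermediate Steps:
t(E) = 3 + 2*E² (t(E) = -3 + ((E² + E*E) + 6) = -3 + ((E² + E²) + 6) = -3 + (2*E² + 6) = -3 + (6 + 2*E²) = 3 + 2*E²)
156/(-3) + ((228 + 125)*(t(14) - 248))/(-130) = 156/(-3) + ((228 + 125)*((3 + 2*14²) - 248))/(-130) = 156*(-⅓) + (353*((3 + 2*196) - 248))*(-1/130) = -52 + (353*((3 + 392) - 248))*(-1/130) = -52 + (353*(395 - 248))*(-1/130) = -52 + (353*147)*(-1/130) = -52 + 51891*(-1/130) = -52 - 51891/130 = -58651/130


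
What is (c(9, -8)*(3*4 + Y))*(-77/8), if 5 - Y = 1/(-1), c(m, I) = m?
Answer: -6237/4 ≈ -1559.3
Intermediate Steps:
Y = 6 (Y = 5 - 1/(-1) = 5 - 1*(-1) = 5 + 1 = 6)
(c(9, -8)*(3*4 + Y))*(-77/8) = (9*(3*4 + 6))*(-77/8) = (9*(12 + 6))*(-77*⅛) = (9*18)*(-77/8) = 162*(-77/8) = -6237/4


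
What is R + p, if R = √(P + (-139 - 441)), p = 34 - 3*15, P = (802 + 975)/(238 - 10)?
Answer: -11 + I*√7436391/114 ≈ -11.0 + 23.921*I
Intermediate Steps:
P = 1777/228 ≈ 7.7939
p = -11 (p = 34 - 45 = -11)
R = I*√7436391/114 (R = √(1777/228 + (-139 - 441)) = √(1777/228 - 580) = √(-130463/228) = I*√7436391/114 ≈ 23.921*I)
R + p = I*√7436391/114 - 11 = -11 + I*√7436391/114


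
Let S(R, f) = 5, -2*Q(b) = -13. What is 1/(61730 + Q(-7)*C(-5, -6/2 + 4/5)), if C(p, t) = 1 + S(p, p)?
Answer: 1/61769 ≈ 1.6189e-5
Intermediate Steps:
Q(b) = 13/2 (Q(b) = -1/2*(-13) = 13/2)
C(p, t) = 6 (C(p, t) = 1 + 5 = 6)
1/(61730 + Q(-7)*C(-5, -6/2 + 4/5)) = 1/(61730 + (13/2)*6) = 1/(61730 + 39) = 1/61769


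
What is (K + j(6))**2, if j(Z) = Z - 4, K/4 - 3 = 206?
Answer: 702244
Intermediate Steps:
K = 836 (K = 12 + 4*206 = 12 + 824 = 836)
j(Z) = -4 + Z
(K + j(6))**2 = (836 + (-4 + 6))**2 = (836 + 2)**2 = 838**2 = 702244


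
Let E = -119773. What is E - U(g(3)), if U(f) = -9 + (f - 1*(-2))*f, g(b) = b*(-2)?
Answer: -119788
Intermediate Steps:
g(b) = -2*b
U(f) = -9 + f*(2 + f) (U(f) = -9 + (f + 2)*f = -9 + (2 + f)*f = -9 + f*(2 + f))
E - U(g(3)) = -119773 - (-9 + (-2*3)² + 2*(-2*3)) = -119773 - (-9 + (-6)² + 2*(-6)) = -119773 - (-9 + 36 - 12) = -119773 - 1*15 = -119773 - 15 = -119788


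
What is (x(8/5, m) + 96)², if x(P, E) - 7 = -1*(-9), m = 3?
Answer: 12544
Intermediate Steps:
x(P, E) = 16 (x(P, E) = 7 - 1*(-9) = 7 + 9 = 16)
(x(8/5, m) + 96)² = (16 + 96)² = 112² = 12544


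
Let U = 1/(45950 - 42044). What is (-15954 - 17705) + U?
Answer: -131472053/3906 ≈ -33659.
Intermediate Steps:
U = 1/3906 ≈ 0.00025602
(-15954 - 17705) + U = (-15954 - 17705) + 1/3906 = -33659 + 1/3906 = -131472053/3906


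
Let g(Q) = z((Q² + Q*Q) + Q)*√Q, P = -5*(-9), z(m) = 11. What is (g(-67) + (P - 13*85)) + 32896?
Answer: 31836 + 11*I*√67 ≈ 31836.0 + 90.039*I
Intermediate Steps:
P = 45
g(Q) = 11*√Q
(g(-67) + (P - 13*85)) + 32896 = (11*√(-67) + (45 - 13*85)) + 32896 = (11*(I*√67) + (45 - 1105)) + 32896 = (11*I*√67 - 1060) + 32896 = (-1060 + 11*I*√67) + 32896 = 31836 + 11*I*√67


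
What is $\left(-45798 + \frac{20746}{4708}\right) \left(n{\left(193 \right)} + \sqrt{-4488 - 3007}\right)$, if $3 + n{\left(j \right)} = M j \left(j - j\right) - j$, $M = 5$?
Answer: $\frac{960383242}{107} - \frac{9799829 i \sqrt{7495}}{214} \approx 8.9756 \cdot 10^{6} - 3.9645 \cdot 10^{6} i$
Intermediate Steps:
$n{\left(j \right)} = -3 - j$ ($n{\left(j \right)} = -3 - \left(j - 5 j \left(j - j\right)\right) = -3 - \left(j - 5 j 0\right) = -3 + \left(0 - j\right) = -3 - j$)
$\left(-45798 + \frac{20746}{4708}\right) \left(n{\left(193 \right)} + \sqrt{-4488 - 3007}\right) = \left(-45798 + \frac{20746}{4708}\right) \left(\left(-3 - 193\right) + \sqrt{-4488 - 3007}\right) = \left(-45798 + 20746 \cdot \frac{1}{4708}\right) \left(\left(-3 - 193\right) + \sqrt{-7495}\right) = \left(-45798 + \frac{943}{214}\right) \left(-196 + i \sqrt{7495}\right) = - \frac{9799829 \left(-196 + i \sqrt{7495}\right)}{214} = \frac{960383242}{107} - \frac{9799829 i \sqrt{7495}}{214}$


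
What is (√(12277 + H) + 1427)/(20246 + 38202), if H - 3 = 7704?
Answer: 1427/58448 + √1249/14612 ≈ 0.026834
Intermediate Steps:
H = 7707 (H = 3 + 7704 = 7707)
(√(12277 + H) + 1427)/(20246 + 38202) = (√(12277 + 7707) + 1427)/(20246 + 38202) = (√19984 + 1427)/58448 = (4*√1249 + 1427)*(1/58448) = (1427 + 4*√1249)*(1/58448) = 1427/58448 + √1249/14612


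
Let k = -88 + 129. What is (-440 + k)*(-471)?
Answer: 187929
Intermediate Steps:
k = 41
(-440 + k)*(-471) = (-440 + 41)*(-471) = -399*(-471) = 187929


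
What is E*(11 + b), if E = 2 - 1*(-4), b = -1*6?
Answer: 30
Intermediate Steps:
b = -6
E = 6 (E = 2 + 4 = 6)
E*(11 + b) = 6*(11 - 6) = 6*5 = 30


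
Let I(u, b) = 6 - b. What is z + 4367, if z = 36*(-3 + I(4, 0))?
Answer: 4475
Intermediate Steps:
z = 108 (z = 36*(-3 + (6 - 1*0)) = 36*(-3 + (6 + 0)) = 36*(-3 + 6) = 36*3 = 108)
z + 4367 = 108 + 4367 = 4475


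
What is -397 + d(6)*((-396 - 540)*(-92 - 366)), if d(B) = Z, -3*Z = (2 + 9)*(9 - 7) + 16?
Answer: -5430445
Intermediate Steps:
Z = -38/3 (Z = -((2 + 9)*(9 - 7) + 16)/3 = -(11*2 + 16)/3 = -(22 + 16)/3 = -⅓*38 = -38/3 ≈ -12.667)
d(B) = -38/3
-397 + d(6)*((-396 - 540)*(-92 - 366)) = -397 - 38*(-396 - 540)*(-92 - 366)/3 = -397 - (-11856)*(-458) = -397 - 38/3*428688 = -397 - 5430048 = -5430445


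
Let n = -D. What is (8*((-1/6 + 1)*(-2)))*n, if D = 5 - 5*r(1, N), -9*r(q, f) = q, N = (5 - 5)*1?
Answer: 2000/27 ≈ 74.074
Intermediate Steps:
N = 0 (N = 0*1 = 0)
r(q, f) = -q/9
D = 50/9 (D = 5 - (-5)/9 = 5 - 5*(-1/9) = 5 + 5/9 = 50/9 ≈ 5.5556)
n = -50/9 (n = -1*50/9 = -50/9 ≈ -5.5556)
(8*((-1/6 + 1)*(-2)))*n = (8*((-1/6 + 1)*(-2)))*(-50/9) = (8*((5/6)*(-2)))*(-50/9) = (8*(-5/3))*(-50/9) = -40/3*(-50/9) = 2000/27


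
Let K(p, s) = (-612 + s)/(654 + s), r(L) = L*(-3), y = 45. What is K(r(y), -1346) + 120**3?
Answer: 597888979/346 ≈ 1.7280e+6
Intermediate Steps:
r(L) = -3*L
K(p, s) = (-612 + s)/(654 + s)
K(r(y), -1346) + 120**3 = (-612 - 1346)/(654 - 1346) + 120**3 = -1958/(-692) + 1728000 = -1/692*(-1958) + 1728000 = 979/346 + 1728000 = 597888979/346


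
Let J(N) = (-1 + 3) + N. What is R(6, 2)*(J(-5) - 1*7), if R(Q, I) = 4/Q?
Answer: -20/3 ≈ -6.6667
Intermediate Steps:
J(N) = 2 + N
R(6, 2)*(J(-5) - 1*7) = (4/6)*((2 - 5) - 1*7) = (4*(⅙))*(-3 - 7) = (⅔)*(-10) = -20/3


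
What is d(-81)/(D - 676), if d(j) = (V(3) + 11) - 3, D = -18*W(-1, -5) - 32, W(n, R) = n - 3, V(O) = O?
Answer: -11/636 ≈ -0.017296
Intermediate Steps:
W(n, R) = -3 + n
D = 40 (D = -18*(-3 - 1) - 32 = -18*(-4) - 32 = 72 - 32 = 40)
d(j) = 11 (d(j) = (3 + 11) - 3 = 14 - 3 = 11)
d(-81)/(D - 676) = 11/(40 - 676) = 11/(-636) = 11*(-1/636) = -11/636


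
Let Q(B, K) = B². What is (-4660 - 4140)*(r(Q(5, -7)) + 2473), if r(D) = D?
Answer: -21982400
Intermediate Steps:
(-4660 - 4140)*(r(Q(5, -7)) + 2473) = (-4660 - 4140)*(5² + 2473) = -8800*(25 + 2473) = -8800*2498 = -21982400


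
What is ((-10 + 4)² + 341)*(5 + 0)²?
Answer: 9425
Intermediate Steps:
((-10 + 4)² + 341)*(5 + 0)² = ((-6)² + 341)*5² = (36 + 341)*25 = 377*25 = 9425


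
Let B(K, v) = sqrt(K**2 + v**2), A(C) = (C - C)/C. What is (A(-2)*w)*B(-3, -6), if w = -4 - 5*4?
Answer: 0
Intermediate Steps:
A(C) = 0 (A(C) = 0/C = 0)
w = -24 (w = -4 - 20 = -24)
(A(-2)*w)*B(-3, -6) = (0*(-24))*sqrt((-3)**2 + (-6)**2) = 0*sqrt(9 + 36) = 0*sqrt(45) = 0*(3*sqrt(5)) = 0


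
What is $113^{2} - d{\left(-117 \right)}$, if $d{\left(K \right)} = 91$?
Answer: $12678$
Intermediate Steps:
$113^{2} - d{\left(-117 \right)} = 113^{2} - 91 = 12769 - 91 = 12678$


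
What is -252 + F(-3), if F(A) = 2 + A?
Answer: -253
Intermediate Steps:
-252 + F(-3) = -252 + (2 - 3) = -252 - 1 = -253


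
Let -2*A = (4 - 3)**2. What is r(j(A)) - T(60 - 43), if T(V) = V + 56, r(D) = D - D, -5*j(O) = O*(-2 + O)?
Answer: -73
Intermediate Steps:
A = -1/2 (A = -(4 - 3)**2/2 = -1/2*1**2 = -1/2*1 = -1/2 ≈ -0.50000)
j(O) = -O*(-2 + O)/5
r(D) = 0
T(V) = 56 + V
r(j(A)) - T(60 - 43) = 0 - (56 + (60 - 43)) = 0 - (56 + 17) = 0 - 1*73 = 0 - 73 = -73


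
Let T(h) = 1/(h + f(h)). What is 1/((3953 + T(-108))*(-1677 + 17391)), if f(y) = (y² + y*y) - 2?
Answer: 11609/721121392035 ≈ 1.6099e-8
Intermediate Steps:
f(y) = -2 + 2*y² (f(y) = (y² + y²) - 2 = 2*y² - 2 = -2 + 2*y²)
T(h) = 1/(-2 + h + 2*h²) (T(h) = 1/(h + (-2 + 2*h²)) = 1/(-2 + h + 2*h²))
1/((3953 + T(-108))*(-1677 + 17391)) = 1/((3953 + 1/(-2 - 108 + 2*(-108)²))*(-1677 + 17391)) = 1/((3953 + 1/(-2 - 108 + 2*11664))*15714) = 1/((3953 + 1/(-2 - 108 + 23328))*15714) = 1/((3953 + 1/23218)*15714) = 1/((91780755/23218)*15714) = 1/(721121392035/11609) = 11609/721121392035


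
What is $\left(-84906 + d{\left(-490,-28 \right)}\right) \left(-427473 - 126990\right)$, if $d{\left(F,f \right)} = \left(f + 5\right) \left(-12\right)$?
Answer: $46924203690$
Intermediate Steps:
$d{\left(F,f \right)} = -60 - 12 f$ ($d{\left(F,f \right)} = \left(5 + f\right) \left(-12\right) = -60 - 12 f$)
$\left(-84906 + d{\left(-490,-28 \right)}\right) \left(-427473 - 126990\right) = \left(-84906 - -276\right) \left(-427473 - 126990\right) = \left(-84906 + \left(-60 + 336\right)\right) \left(-554463\right) = \left(-84906 + 276\right) \left(-554463\right) = \left(-84630\right) \left(-554463\right) = 46924203690$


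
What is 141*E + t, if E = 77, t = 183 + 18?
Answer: 11058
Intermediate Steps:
t = 201
141*E + t = 141*77 + 201 = 10857 + 201 = 11058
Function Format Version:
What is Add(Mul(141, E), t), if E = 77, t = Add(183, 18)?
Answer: 11058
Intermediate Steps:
t = 201
Add(Mul(141, E), t) = Add(Mul(141, 77), 201) = Add(10857, 201) = 11058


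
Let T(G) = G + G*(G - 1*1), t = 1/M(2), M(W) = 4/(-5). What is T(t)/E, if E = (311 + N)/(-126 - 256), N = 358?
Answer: -4775/5352 ≈ -0.89219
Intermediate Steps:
M(W) = -4/5 (M(W) = 4*(-1/5) = -4/5)
t = -5/4 (t = 1/(-4/5) = -5/4 ≈ -1.2500)
E = -669/382 (E = (311 + 358)/(-126 - 256) = 669/(-382) = 669*(-1/382) = -669/382 ≈ -1.7513)
T(G) = G + G*(-1 + G) (T(G) = G + G*(G - 1) = G + G*(-1 + G))
T(t)/E = (-5/4)**2/(-669/382) = (25/16)*(-382/669) = -4775/5352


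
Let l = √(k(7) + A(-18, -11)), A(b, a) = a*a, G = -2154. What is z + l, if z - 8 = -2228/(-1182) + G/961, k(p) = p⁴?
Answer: 4341148/567951 + √2522 ≈ 57.863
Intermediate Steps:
A(b, a) = a²
z = 4341148/567951 (z = 8 + (-2228/(-1182) - 2154/961) = 8 + (-2228*(-1/1182) - 2154*1/961) = 8 + (1114/591 - 2154/961) = 8 - 202460/567951 = 4341148/567951 ≈ 7.6435)
l = √2522 (l = √(7⁴ + (-11)²) = √(2401 + 121) = √2522 ≈ 50.220)
z + l = 4341148/567951 + √2522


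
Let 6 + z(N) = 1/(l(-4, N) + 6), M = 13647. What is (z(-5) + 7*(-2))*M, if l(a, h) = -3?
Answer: -268391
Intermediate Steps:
z(N) = -17/3 (z(N) = -6 + 1/(-3 + 6) = -6 + 1/3 = -6 + ⅓ = -17/3)
(z(-5) + 7*(-2))*M = (-17/3 + 7*(-2))*13647 = (-17/3 - 14)*13647 = -59/3*13647 = -268391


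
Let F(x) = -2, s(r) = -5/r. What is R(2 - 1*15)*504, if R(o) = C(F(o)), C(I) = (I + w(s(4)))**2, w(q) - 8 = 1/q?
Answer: 340704/25 ≈ 13628.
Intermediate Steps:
w(q) = 8 + 1/q
C(I) = (36/5 + I)**2 (C(I) = (I + (8 + 1/(-5/4)))**2 = (I + (8 - 4/5))**2 = (I + 36/5)**2 = (36/5 + I)**2)
R(o) = 676/25 (R(o) = (36 + 5*(-2))**2/25 = (36 - 10)**2/25 = (1/25)*26**2 = (1/25)*676 = 676/25)
R(2 - 1*15)*504 = (676/25)*504 = 340704/25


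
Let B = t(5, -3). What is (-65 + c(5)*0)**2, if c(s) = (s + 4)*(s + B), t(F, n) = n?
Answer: 4225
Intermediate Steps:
B = -3
c(s) = (-3 + s)*(4 + s) (c(s) = (s + 4)*(s - 3) = (4 + s)*(-3 + s) = (-3 + s)*(4 + s))
(-65 + c(5)*0)**2 = (-65 + (-12 + 5 + 5**2)*0)**2 = (-65 + (-12 + 5 + 25)*0)**2 = (-65 + 18*0)**2 = (-65 + 0)**2 = (-65)**2 = 4225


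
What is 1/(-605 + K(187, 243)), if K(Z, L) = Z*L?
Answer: 1/44836 ≈ 2.2304e-5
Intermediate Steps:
K(Z, L) = L*Z
1/(-605 + K(187, 243)) = 1/(-605 + 243*187) = 1/(-605 + 45441) = 1/44836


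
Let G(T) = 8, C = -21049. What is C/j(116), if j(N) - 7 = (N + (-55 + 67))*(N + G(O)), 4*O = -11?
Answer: -21049/15879 ≈ -1.3256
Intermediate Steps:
O = -11/4 (O = (¼)*(-11) = -11/4 ≈ -2.7500)
j(N) = 7 + (8 + N)*(12 + N) (j(N) = 7 + (N + (-55 + 67))*(N + 8) = 7 + (N + 12)*(8 + N) = 7 + (12 + N)*(8 + N) = 7 + (8 + N)*(12 + N))
C/j(116) = -21049/(103 + 116² + 20*116) = -21049/(103 + 13456 + 2320) = -21049/15879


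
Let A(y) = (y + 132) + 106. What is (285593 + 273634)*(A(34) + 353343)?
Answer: 197751055605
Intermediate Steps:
A(y) = 238 + y (A(y) = (132 + y) + 106 = 238 + y)
(285593 + 273634)*(A(34) + 353343) = (285593 + 273634)*((238 + 34) + 353343) = 559227*(272 + 353343) = 559227*353615 = 197751055605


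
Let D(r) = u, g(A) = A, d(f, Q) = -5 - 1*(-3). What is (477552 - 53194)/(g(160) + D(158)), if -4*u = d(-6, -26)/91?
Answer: 77233156/29121 ≈ 2652.1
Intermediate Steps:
d(f, Q) = -2 (d(f, Q) = -5 + 3 = -2)
u = 1/182 (u = -(-1)/(2*91) = -¼*(-2/91) = 1/182 ≈ 0.0054945)
D(r) = 1/182
(477552 - 53194)/(g(160) + D(158)) = (477552 - 53194)/(160 + 1/182) = 424358/(29121/182) = 424358*(182/29121) = 77233156/29121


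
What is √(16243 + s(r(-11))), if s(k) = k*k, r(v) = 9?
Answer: 2*√4081 ≈ 127.77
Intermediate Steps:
s(k) = k²
√(16243 + s(r(-11))) = √(16243 + 9²) = √(16243 + 81) = √16324 = 2*√4081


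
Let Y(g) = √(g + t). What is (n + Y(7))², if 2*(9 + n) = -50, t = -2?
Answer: (34 - √5)² ≈ 1008.9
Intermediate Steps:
Y(g) = √(-2 + g) (Y(g) = √(g - 2) = √(-2 + g))
n = -34 (n = -9 + (½)*(-50) = -9 - 25 = -34)
(n + Y(7))² = (-34 + √(-2 + 7))² = (-34 + √5)²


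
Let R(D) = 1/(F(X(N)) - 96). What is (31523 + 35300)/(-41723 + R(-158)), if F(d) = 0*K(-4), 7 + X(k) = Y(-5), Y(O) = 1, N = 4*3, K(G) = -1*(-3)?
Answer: -337632/210811 ≈ -1.6016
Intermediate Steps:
K(G) = 3
N = 12
X(k) = -6 (X(k) = -7 + 1 = -6)
F(d) = 0 (F(d) = 0*3 = 0)
R(D) = -1/96 (R(D) = 1/(0 - 96) = 1/(-96) = -1/96)
(31523 + 35300)/(-41723 + R(-158)) = (31523 + 35300)/(-41723 - 1/96) = 66823/(-4005409/96) = 66823*(-96/4005409) = -337632/210811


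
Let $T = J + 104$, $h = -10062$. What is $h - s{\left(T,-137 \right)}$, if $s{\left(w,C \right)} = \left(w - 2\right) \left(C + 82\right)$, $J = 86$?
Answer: $278$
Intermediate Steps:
$T = 190$ ($T = 86 + 104 = 190$)
$s{\left(w,C \right)} = \left(-2 + w\right) \left(82 + C\right)$
$h - s{\left(T,-137 \right)} = -10062 - \left(-164 - -274 + 82 \cdot 190 - 26030\right) = -10062 - \left(-164 + 274 + 15580 - 26030\right) = -10062 - -10340 = -10062 + 10340 = 278$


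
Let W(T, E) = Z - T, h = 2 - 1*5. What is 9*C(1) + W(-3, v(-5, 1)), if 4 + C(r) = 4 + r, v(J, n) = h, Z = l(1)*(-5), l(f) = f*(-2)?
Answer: 22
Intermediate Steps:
l(f) = -2*f
h = -3 (h = 2 - 5 = -3)
Z = 10 (Z = -2*1*(-5) = -2*(-5) = 10)
v(J, n) = -3
C(r) = r (C(r) = -4 + (4 + r) = r)
W(T, E) = 10 - T
9*C(1) + W(-3, v(-5, 1)) = 9*1 + (10 - 1*(-3)) = 9 + (10 + 3) = 9 + 13 = 22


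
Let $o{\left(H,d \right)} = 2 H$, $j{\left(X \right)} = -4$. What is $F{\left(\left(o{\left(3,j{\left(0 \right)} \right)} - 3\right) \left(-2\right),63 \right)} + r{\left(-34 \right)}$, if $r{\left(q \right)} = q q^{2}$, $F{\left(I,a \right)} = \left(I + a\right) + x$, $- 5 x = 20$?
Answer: $-39251$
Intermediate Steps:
$x = -4$ ($x = \left(- \frac{1}{5}\right) 20 = -4$)
$F{\left(I,a \right)} = -4 + I + a$ ($F{\left(I,a \right)} = \left(I + a\right) - 4 = -4 + I + a$)
$r{\left(q \right)} = q^{3}$
$F{\left(\left(o{\left(3,j{\left(0 \right)} \right)} - 3\right) \left(-2\right),63 \right)} + r{\left(-34 \right)} = \left(-4 + \left(2 \cdot 3 - 3\right) \left(-2\right) + 63\right) + \left(-34\right)^{3} = \left(-4 + \left(6 - 3\right) \left(-2\right) + 63\right) - 39304 = \left(-4 + 3 \left(-2\right) + 63\right) - 39304 = \left(-4 - 6 + 63\right) - 39304 = 53 - 39304 = -39251$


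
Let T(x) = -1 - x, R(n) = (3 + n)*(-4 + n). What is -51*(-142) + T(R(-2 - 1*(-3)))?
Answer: 7253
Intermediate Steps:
R(n) = (-4 + n)*(3 + n)
-51*(-142) + T(R(-2 - 1*(-3))) = -51*(-142) + (-1 - (-12 + (-2 - 1*(-3))**2 - (-2 - 1*(-3)))) = 7242 + (-1 - (-12 + (-2 + 3)**2 - (-2 + 3))) = 7242 + (-1 - (-12 + 1**2 - 1*1)) = 7242 + (-1 - (-12 + 1 - 1)) = 7242 + (-1 - 1*(-12)) = 7242 + (-1 + 12) = 7242 + 11 = 7253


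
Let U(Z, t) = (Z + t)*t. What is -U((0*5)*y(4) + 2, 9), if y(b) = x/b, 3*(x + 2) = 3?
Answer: -99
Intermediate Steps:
x = -1 (x = -2 + (⅓)*3 = -2 + 1 = -1)
y(b) = -1/b
U(Z, t) = t*(Z + t)
-U((0*5)*y(4) + 2, 9) = -9*(((0*5)*(-1/4) + 2) + 9) = -9*((0*(-1*¼) + 2) + 9) = -9*((0*(-¼) + 2) + 9) = -9*((0 + 2) + 9) = -9*(2 + 9) = -9*11 = -1*99 = -99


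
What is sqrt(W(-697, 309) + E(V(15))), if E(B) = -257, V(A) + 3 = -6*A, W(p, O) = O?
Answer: 2*sqrt(13) ≈ 7.2111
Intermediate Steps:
V(A) = -3 - 6*A
sqrt(W(-697, 309) + E(V(15))) = sqrt(309 - 257) = sqrt(52) = 2*sqrt(13)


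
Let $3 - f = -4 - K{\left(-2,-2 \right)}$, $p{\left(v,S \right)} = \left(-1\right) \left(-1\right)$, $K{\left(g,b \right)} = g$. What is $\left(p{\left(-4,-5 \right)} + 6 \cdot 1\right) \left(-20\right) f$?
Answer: $-700$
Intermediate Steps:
$p{\left(v,S \right)} = 1$
$f = 5$ ($f = 3 - \left(-4 - -2\right) = 3 - \left(-4 + 2\right) = 3 - -2 = 3 + 2 = 5$)
$\left(p{\left(-4,-5 \right)} + 6 \cdot 1\right) \left(-20\right) f = \left(1 + 6 \cdot 1\right) \left(-20\right) 5 = \left(1 + 6\right) \left(-20\right) 5 = 7 \left(-20\right) 5 = \left(-140\right) 5 = -700$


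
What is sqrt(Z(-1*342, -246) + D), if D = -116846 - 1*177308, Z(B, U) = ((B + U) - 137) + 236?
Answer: I*sqrt(294643) ≈ 542.81*I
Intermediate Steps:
Z(B, U) = 99 + B + U (Z(B, U) = (-137 + B + U) + 236 = 99 + B + U)
D = -294154 (D = -116846 - 177308 = -294154)
sqrt(Z(-1*342, -246) + D) = sqrt((99 - 1*342 - 246) - 294154) = sqrt((99 - 342 - 246) - 294154) = sqrt(-489 - 294154) = sqrt(-294643) = I*sqrt(294643)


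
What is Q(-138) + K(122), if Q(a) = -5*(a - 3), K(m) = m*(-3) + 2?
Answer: 341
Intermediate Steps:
K(m) = 2 - 3*m (K(m) = -3*m + 2 = 2 - 3*m)
Q(a) = 15 - 5*a (Q(a) = -5*(-3 + a) = 15 - 5*a)
Q(-138) + K(122) = (15 - 5*(-138)) + (2 - 3*122) = (15 + 690) + (2 - 366) = 705 - 364 = 341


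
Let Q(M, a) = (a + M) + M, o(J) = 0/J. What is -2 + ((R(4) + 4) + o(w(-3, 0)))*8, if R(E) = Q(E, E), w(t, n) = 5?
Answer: 126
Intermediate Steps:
o(J) = 0
Q(M, a) = a + 2*M (Q(M, a) = (M + a) + M = a + 2*M)
R(E) = 3*E (R(E) = E + 2*E = 3*E)
-2 + ((R(4) + 4) + o(w(-3, 0)))*8 = -2 + ((3*4 + 4) + 0)*8 = -2 + ((12 + 4) + 0)*8 = -2 + (16 + 0)*8 = -2 + 16*8 = -2 + 128 = 126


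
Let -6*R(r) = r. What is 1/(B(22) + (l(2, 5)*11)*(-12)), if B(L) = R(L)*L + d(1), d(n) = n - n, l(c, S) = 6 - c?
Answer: -3/1826 ≈ -0.0016429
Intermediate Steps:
d(n) = 0
R(r) = -r/6
B(L) = -L²/6 (B(L) = (-L/6)*L + 0 = -L²/6 + 0 = -L²/6)
1/(B(22) + (l(2, 5)*11)*(-12)) = 1/(-⅙*22² + ((6 - 1*2)*11)*(-12)) = 1/(-⅙*484 + ((6 - 2)*11)*(-12)) = 1/(-242/3 + (4*11)*(-12)) = 1/(-242/3 + 44*(-12)) = 1/(-242/3 - 528) = 1/(-1826/3) = -3/1826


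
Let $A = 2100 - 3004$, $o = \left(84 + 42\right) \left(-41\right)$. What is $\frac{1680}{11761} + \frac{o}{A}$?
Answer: $\frac{31138023}{5315972} \approx 5.8574$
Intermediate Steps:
$o = -5166$ ($o = 126 \left(-41\right) = -5166$)
$A = -904$ ($A = 2100 - 3004 = -904$)
$\frac{1680}{11761} + \frac{o}{A} = \frac{1680}{11761} - \frac{5166}{-904} = 1680 \cdot \frac{1}{11761} - - \frac{2583}{452} = \frac{1680}{11761} + \frac{2583}{452} = \frac{31138023}{5315972}$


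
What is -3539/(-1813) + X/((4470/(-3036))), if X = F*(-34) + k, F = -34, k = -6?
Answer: -210469629/270137 ≈ -779.12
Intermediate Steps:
X = 1150 (X = -34*(-34) - 6 = 1156 - 6 = 1150)
-3539/(-1813) + X/((4470/(-3036))) = -3539/(-1813) + 1150/((4470/(-3036))) = -3539*(-1/1813) + 1150/((4470*(-1/3036))) = 3539/1813 + 1150/(-745/506) = 3539/1813 + 1150*(-506/745) = 3539/1813 - 116380/149 = -210469629/270137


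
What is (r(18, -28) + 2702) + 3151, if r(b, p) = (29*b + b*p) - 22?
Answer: 5849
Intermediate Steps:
r(b, p) = -22 + 29*b + b*p
(r(18, -28) + 2702) + 3151 = ((-22 + 29*18 + 18*(-28)) + 2702) + 3151 = ((-22 + 522 - 504) + 2702) + 3151 = (-4 + 2702) + 3151 = 2698 + 3151 = 5849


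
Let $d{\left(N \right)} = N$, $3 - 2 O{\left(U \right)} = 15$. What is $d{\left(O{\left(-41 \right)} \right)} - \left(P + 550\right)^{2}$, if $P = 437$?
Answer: $-974175$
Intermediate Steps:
$O{\left(U \right)} = -6$ ($O{\left(U \right)} = \frac{3}{2} - \frac{15}{2} = -6$)
$d{\left(O{\left(-41 \right)} \right)} - \left(P + 550\right)^{2} = -6 - \left(437 + 550\right)^{2} = -6 - 987^{2} = -6 - 974169 = -974175$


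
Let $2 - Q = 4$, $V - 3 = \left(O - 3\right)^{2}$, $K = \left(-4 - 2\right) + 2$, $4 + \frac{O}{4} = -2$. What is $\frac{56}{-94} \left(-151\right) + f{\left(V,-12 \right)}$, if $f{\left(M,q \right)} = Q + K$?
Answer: $\frac{3946}{47} \approx 83.957$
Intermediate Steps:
$O = -24$ ($O = -16 + 4 \left(-2\right) = -16 - 8 = -24$)
$K = -4$ ($K = -6 + 2 = -4$)
$V = 732$ ($V = 3 + \left(-24 - 3\right)^{2} = 3 + \left(-27\right)^{2} = 3 + 729 = 732$)
$Q = -2$ ($Q = 2 - 4 = -2$)
$f{\left(M,q \right)} = -6$ ($f{\left(M,q \right)} = -2 - 4 = -6$)
$\frac{56}{-94} \left(-151\right) + f{\left(V,-12 \right)} = \frac{56}{-94} \left(-151\right) - 6 = 56 \left(- \frac{1}{94}\right) \left(-151\right) - 6 = \left(- \frac{28}{47}\right) \left(-151\right) - 6 = \frac{4228}{47} - 6 = \frac{3946}{47}$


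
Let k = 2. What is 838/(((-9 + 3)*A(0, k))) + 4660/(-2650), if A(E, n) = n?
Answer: -113831/1590 ≈ -71.592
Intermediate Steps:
838/(((-9 + 3)*A(0, k))) + 4660/(-2650) = 838/(((-9 + 3)*2)) + 4660/(-2650) = 838/((-6*2)) + 4660*(-1/2650) = 838/(-12) - 466/265 = 838*(-1/12) - 466/265 = -419/6 - 466/265 = -113831/1590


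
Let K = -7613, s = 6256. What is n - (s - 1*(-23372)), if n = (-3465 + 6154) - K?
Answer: -19326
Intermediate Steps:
n = 10302 (n = (-3465 + 6154) - 1*(-7613) = 2689 + 7613 = 10302)
n - (s - 1*(-23372)) = 10302 - (6256 - 1*(-23372)) = 10302 - (6256 + 23372) = 10302 - 1*29628 = 10302 - 29628 = -19326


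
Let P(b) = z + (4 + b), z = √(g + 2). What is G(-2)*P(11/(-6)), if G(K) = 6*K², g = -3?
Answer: 52 + 24*I ≈ 52.0 + 24.0*I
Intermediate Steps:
z = I (z = √(-3 + 2) = √(-1) = I ≈ 1.0*I)
P(b) = 4 + I + b (P(b) = I + (4 + b) = 4 + I + b)
G(-2)*P(11/(-6)) = (6*(-2)²)*(4 + I + 11/(-6)) = (6*4)*(4 + I + 11*(-⅙)) = 24*(4 + I - 11/6) = 24*(13/6 + I) = 52 + 24*I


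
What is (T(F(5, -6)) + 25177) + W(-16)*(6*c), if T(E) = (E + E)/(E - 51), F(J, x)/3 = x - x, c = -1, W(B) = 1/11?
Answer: 276941/11 ≈ 25176.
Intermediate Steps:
W(B) = 1/11
F(J, x) = 0 (F(J, x) = 3*(x - x) = 3*0 = 0)
T(E) = 2*E/(-51 + E) (T(E) = (2*E)/(-51 + E) = 2*E/(-51 + E))
(T(F(5, -6)) + 25177) + W(-16)*(6*c) = (2*0/(-51 + 0) + 25177) + (6*(-1))/11 = (2*0/(-51) + 25177) + (1/11)*(-6) = (2*0*(-1/51) + 25177) - 6/11 = (0 + 25177) - 6/11 = 25177 - 6/11 = 276941/11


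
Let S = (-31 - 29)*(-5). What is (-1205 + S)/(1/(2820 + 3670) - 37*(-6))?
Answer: -5873450/1440781 ≈ -4.0766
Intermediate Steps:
S = 300 (S = -60*(-5) = 300)
(-1205 + S)/(1/(2820 + 3670) - 37*(-6)) = (-1205 + 300)/(1/(2820 + 3670) - 37*(-6)) = -905/(1/6490 + 222) = -905/1440781/6490 = -905*6490/1440781 = -5873450/1440781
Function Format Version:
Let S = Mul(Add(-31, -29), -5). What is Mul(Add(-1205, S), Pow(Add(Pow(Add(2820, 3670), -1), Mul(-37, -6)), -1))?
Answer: Rational(-5873450, 1440781) ≈ -4.0766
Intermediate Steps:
S = 300 (S = Mul(-60, -5) = 300)
Mul(Add(-1205, S), Pow(Add(Pow(Add(2820, 3670), -1), Mul(-37, -6)), -1)) = Mul(Add(-1205, 300), Pow(Add(Pow(Add(2820, 3670), -1), Mul(-37, -6)), -1)) = Mul(-905, Pow(Add(Pow(6490, -1), 222), -1)) = Mul(-905, Pow(Add(Rational(1, 6490), 222), -1)) = Mul(-905, Pow(Rational(1440781, 6490), -1)) = Mul(-905, Rational(6490, 1440781)) = Rational(-5873450, 1440781)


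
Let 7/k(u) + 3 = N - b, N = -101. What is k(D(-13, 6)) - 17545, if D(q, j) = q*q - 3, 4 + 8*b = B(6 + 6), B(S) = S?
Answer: -263176/15 ≈ -17545.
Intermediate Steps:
b = 1 (b = -½ + (6 + 6)/8 = -½ + (⅛)*12 = -½ + 3/2 = 1)
D(q, j) = -3 + q² (D(q, j) = q² - 3 = -3 + q²)
k(u) = -1/15 (k(u) = 7/(-3 + (-101 - 1*1)) = 7/(-3 + (-101 - 1)) = 7/(-3 - 102) = 7/(-105) = 7*(-1/105) = -1/15)
k(D(-13, 6)) - 17545 = -1/15 - 17545 = -263176/15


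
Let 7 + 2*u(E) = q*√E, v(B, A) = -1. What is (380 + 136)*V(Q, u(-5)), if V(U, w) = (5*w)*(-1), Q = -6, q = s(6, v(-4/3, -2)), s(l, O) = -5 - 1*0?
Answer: 9030 + 6450*I*√5 ≈ 9030.0 + 14423.0*I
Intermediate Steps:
s(l, O) = -5 (s(l, O) = -5 + 0 = -5)
q = -5
u(E) = -7/2 - 5*√E/2 (u(E) = -7/2 + (-5*√E)/2 = -7/2 - 5*√E/2)
V(U, w) = -5*w
(380 + 136)*V(Q, u(-5)) = (380 + 136)*(-5*(-7/2 - 5*I*√5/2)) = 516*(-5*(-7/2 - 5*I*√5/2)) = 516*(35/2 + 25*I*√5/2) = 9030 + 6450*I*√5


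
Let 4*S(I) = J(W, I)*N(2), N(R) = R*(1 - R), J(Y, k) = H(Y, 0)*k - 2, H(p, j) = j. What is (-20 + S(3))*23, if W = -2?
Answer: -437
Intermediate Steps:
J(Y, k) = -2 (J(Y, k) = 0*k - 2 = 0 - 2 = -2)
S(I) = 1 (S(I) = (-4*(1 - 1*2))/4 = (-4*(1 - 2))/4 = (-4*(-1))/4 = (-2*(-2))/4 = (1/4)*4 = 1)
(-20 + S(3))*23 = (-20 + 1)*23 = -19*23 = -437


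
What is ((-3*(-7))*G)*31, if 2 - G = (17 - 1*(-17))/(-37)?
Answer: 70308/37 ≈ 1900.2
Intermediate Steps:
G = 108/37 (G = 2 - (17 - 1*(-17))/(-37) = 2 - (17 + 17)*(-1)/37 = 2 - 34*(-1)/37 = 2 - 1*(-34/37) = 2 + 34/37 = 108/37 ≈ 2.9189)
((-3*(-7))*G)*31 = (-3*(-7)*(108/37))*31 = (21*(108/37))*31 = (2268/37)*31 = 70308/37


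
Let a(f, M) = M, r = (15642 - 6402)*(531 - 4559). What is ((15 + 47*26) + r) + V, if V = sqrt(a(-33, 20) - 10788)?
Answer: -37217483 + 4*I*sqrt(673) ≈ -3.7217e+7 + 103.77*I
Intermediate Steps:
r = -37218720 (r = 9240*(-4028) = -37218720)
V = 4*I*sqrt(673) (V = sqrt(20 - 10788) = sqrt(-10768) = 4*I*sqrt(673) ≈ 103.77*I)
((15 + 47*26) + r) + V = ((15 + 47*26) - 37218720) + 4*I*sqrt(673) = ((15 + 1222) - 37218720) + 4*I*sqrt(673) = (1237 - 37218720) + 4*I*sqrt(673) = -37217483 + 4*I*sqrt(673)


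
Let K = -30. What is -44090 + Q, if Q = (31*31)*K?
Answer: -72920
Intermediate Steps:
Q = -28830 (Q = (31*31)*(-30) = 961*(-30) = -28830)
-44090 + Q = -44090 - 28830 = -72920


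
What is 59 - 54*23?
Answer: -1183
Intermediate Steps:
59 - 54*23 = 59 - 1242 = -1183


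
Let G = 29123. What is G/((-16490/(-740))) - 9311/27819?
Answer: 59937428699/45873531 ≈ 1306.6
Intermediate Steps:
G/((-16490/(-740))) - 9311/27819 = 29123/((-16490/(-740))) - 9311/27819 = 29123/((-16490*(-1/740))) - 9311*1/27819 = 29123/(1649/74) - 9311/27819 = 29123*(74/1649) - 9311/27819 = 2155102/1649 - 9311/27819 = 59937428699/45873531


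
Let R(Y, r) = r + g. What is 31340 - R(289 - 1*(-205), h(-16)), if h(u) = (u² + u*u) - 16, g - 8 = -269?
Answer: 31105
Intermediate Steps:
g = -261 (g = 8 - 269 = -261)
h(u) = -16 + 2*u² (h(u) = (u² + u²) - 16 = 2*u² - 16 = -16 + 2*u²)
R(Y, r) = -261 + r (R(Y, r) = r - 261 = -261 + r)
31340 - R(289 - 1*(-205), h(-16)) = 31340 - (-261 + (-16 + 2*(-16)²)) = 31340 - (-261 + (-16 + 2*256)) = 31340 - (-261 + (-16 + 512)) = 31340 - (-261 + 496) = 31340 - 1*235 = 31340 - 235 = 31105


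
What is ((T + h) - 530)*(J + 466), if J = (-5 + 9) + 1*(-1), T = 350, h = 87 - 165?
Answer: -121002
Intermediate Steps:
h = -78
J = 3 (J = 4 - 1 = 3)
((T + h) - 530)*(J + 466) = ((350 - 78) - 530)*(3 + 466) = (272 - 530)*469 = -258*469 = -121002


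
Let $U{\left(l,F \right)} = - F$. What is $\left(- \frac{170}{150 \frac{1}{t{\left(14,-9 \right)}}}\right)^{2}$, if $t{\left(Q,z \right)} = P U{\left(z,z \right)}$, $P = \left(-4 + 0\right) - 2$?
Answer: $\frac{93636}{25} \approx 3745.4$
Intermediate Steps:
$P = -6$ ($P = -4 - 2 = -6$)
$t{\left(Q,z \right)} = 6 z$ ($t{\left(Q,z \right)} = - 6 \left(- z\right) = 6 z$)
$\left(- \frac{170}{150 \frac{1}{t{\left(14,-9 \right)}}}\right)^{2} = \left(- \frac{170}{150 \frac{1}{6 \left(-9\right)}}\right)^{2} = \left(- \frac{170}{150 \frac{1}{-54}}\right)^{2} = \left(- \frac{170}{150 \left(- \frac{1}{54}\right)}\right)^{2} = \left(- \frac{170}{- \frac{25}{9}}\right)^{2} = \left(\left(-170\right) \left(- \frac{9}{25}\right)\right)^{2} = \left(\frac{306}{5}\right)^{2} = \frac{93636}{25}$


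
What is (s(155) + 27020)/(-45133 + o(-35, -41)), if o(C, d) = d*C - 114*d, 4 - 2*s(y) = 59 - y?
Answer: -13535/19512 ≈ -0.69368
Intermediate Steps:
s(y) = -55/2 + y/2 (s(y) = 2 - (59 - y)/2 = 2 + (-59/2 + y/2) = -55/2 + y/2)
o(C, d) = -114*d + C*d (o(C, d) = C*d - 114*d = -114*d + C*d)
(s(155) + 27020)/(-45133 + o(-35, -41)) = ((-55/2 + (½)*155) + 27020)/(-45133 - 41*(-114 - 35)) = ((-55/2 + 155/2) + 27020)/(-45133 - 41*(-149)) = (50 + 27020)/(-45133 + 6109) = 27070/(-39024) = 27070*(-1/39024) = -13535/19512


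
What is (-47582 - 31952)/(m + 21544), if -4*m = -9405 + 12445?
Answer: -39767/10392 ≈ -3.8267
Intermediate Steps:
m = -760 (m = -(-9405 + 12445)/4 = -1/4*3040 = -760)
(-47582 - 31952)/(m + 21544) = (-47582 - 31952)/(-760 + 21544) = -79534/20784 = -79534*1/20784 = -39767/10392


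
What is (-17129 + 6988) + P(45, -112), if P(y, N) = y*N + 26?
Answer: -15155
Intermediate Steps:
P(y, N) = 26 + N*y (P(y, N) = N*y + 26 = 26 + N*y)
(-17129 + 6988) + P(45, -112) = (-17129 + 6988) + (26 - 112*45) = -10141 + (26 - 5040) = -10141 - 5014 = -15155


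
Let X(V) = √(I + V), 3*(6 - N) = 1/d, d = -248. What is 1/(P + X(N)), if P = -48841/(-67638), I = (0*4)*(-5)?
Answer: -204817468596/1554346202533 + 762483174*√830490/1554346202533 ≈ 0.31527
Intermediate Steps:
I = 0 (I = 0*(-5) = 0)
N = 4465/744 (N = 6 - ⅓/(-248) = 6 - ⅓*(-1/248) = 6 + 1/744 = 4465/744 ≈ 6.0013)
X(V) = √V (X(V) = √(0 + V) = √V)
P = 48841/67638 (P = -48841*(-1/67638) = 48841/67638 ≈ 0.72209)
1/(P + X(N)) = 1/(48841/67638 + √(4465/744)) = 1/(48841/67638 + √830490/372)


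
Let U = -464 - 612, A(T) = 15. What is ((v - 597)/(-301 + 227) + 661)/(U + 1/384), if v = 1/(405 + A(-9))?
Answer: -332713904/535071985 ≈ -0.62181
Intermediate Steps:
v = 1/420 (v = 1/(405 + 15) = 1/420 ≈ 0.0023810)
U = -1076
((v - 597)/(-301 + 227) + 661)/(U + 1/384) = ((1/420 - 597)/(-301 + 227) + 661)/(-1076 + 1/384) = (-250739/420/(-74) + 661)/(-1076 + 1/384) = (-250739/420*(-1/74) + 661)/(-413183/384) = (250739/31080 + 661)*(-384/413183) = (20794619/31080)*(-384/413183) = -332713904/535071985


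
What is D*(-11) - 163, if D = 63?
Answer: -856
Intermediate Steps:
D*(-11) - 163 = 63*(-11) - 163 = -693 - 163 = -856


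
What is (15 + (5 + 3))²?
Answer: 529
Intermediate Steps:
(15 + (5 + 3))² = (15 + 8)² = 23² = 529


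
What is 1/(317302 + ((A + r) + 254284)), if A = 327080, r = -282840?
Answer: 1/615826 ≈ 1.6238e-6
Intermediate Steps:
1/(317302 + ((A + r) + 254284)) = 1/(317302 + ((327080 - 282840) + 254284)) = 1/(317302 + (44240 + 254284)) = 1/(317302 + 298524) = 1/615826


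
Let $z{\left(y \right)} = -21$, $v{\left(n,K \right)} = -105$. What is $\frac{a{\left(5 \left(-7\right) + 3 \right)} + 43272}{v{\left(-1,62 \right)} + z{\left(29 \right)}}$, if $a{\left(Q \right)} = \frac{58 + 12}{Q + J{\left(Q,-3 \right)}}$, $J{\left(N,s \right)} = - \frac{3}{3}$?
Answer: $- \frac{713953}{2079} \approx -343.41$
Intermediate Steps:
$J{\left(N,s \right)} = -1$ ($J{\left(N,s \right)} = \left(-3\right) \frac{1}{3} = -1$)
$a{\left(Q \right)} = \frac{70}{-1 + Q}$ ($a{\left(Q \right)} = \frac{58 + 12}{Q - 1} = \frac{70}{-1 + Q}$)
$\frac{a{\left(5 \left(-7\right) + 3 \right)} + 43272}{v{\left(-1,62 \right)} + z{\left(29 \right)}} = \frac{\frac{70}{-1 + \left(5 \left(-7\right) + 3\right)} + 43272}{-105 - 21} = \frac{\frac{70}{-1 + \left(-35 + 3\right)} + 43272}{-126} = \left(\frac{70}{-1 - 32} + 43272\right) \left(- \frac{1}{126}\right) = \left(\frac{70}{-33} + 43272\right) \left(- \frac{1}{126}\right) = \left(70 \left(- \frac{1}{33}\right) + 43272\right) \left(- \frac{1}{126}\right) = \left(- \frac{70}{33} + 43272\right) \left(- \frac{1}{126}\right) = \frac{1427906}{33} \left(- \frac{1}{126}\right) = - \frac{713953}{2079}$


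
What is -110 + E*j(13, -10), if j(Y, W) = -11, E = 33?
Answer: -473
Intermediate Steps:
-110 + E*j(13, -10) = -110 + 33*(-11) = -110 - 363 = -473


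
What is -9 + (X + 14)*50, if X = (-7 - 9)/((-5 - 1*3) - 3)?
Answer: 8401/11 ≈ 763.73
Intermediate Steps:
X = 16/11 (X = -16/((-5 - 3) - 3) = -16/(-8 - 3) = -16/(-11) = -16*(-1/11) = 16/11 ≈ 1.4545)
-9 + (X + 14)*50 = -9 + (16/11 + 14)*50 = -9 + (170/11)*50 = -9 + 8500/11 = 8401/11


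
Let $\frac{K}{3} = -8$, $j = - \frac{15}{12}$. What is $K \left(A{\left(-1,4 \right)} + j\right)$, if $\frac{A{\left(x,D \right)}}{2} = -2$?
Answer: $126$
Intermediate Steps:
$A{\left(x,D \right)} = -4$ ($A{\left(x,D \right)} = 2 \left(-2\right) = -4$)
$j = - \frac{5}{4}$ ($j = \left(-15\right) \frac{1}{12} = - \frac{5}{4} \approx -1.25$)
$K = -24$ ($K = 3 \left(-8\right) = -24$)
$K \left(A{\left(-1,4 \right)} + j\right) = - 24 \left(-4 - \frac{5}{4}\right) = \left(-24\right) \left(- \frac{21}{4}\right) = 126$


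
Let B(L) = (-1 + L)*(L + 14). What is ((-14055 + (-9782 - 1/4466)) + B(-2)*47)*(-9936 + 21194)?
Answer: -641776446935/2233 ≈ -2.8741e+8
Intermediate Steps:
B(L) = (-1 + L)*(14 + L)
((-14055 + (-9782 - 1/4466)) + B(-2)*47)*(-9936 + 21194) = ((-14055 + (-9782 - 1/4466)) + (-14 + (-2)² + 13*(-2))*47)*(-9936 + 21194) = ((-14055 + (-9782 - 1*1/4466)) + (-14 + 4 - 26)*47)*11258 = ((-14055 + (-9782 - 1/4466)) - 36*47)*11258 = ((-14055 - 43686413/4466) - 1692)*11258 = (-106456043/4466 - 1692)*11258 = -114012515/4466*11258 = -641776446935/2233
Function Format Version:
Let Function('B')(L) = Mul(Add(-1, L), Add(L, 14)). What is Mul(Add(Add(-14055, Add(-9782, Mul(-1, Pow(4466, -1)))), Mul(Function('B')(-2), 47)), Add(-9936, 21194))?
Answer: Rational(-641776446935, 2233) ≈ -2.8741e+8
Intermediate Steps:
Function('B')(L) = Mul(Add(-1, L), Add(14, L))
Mul(Add(Add(-14055, Add(-9782, Mul(-1, Pow(4466, -1)))), Mul(Function('B')(-2), 47)), Add(-9936, 21194)) = Mul(Add(Add(-14055, Add(-9782, Mul(-1, Pow(4466, -1)))), Mul(Add(-14, Pow(-2, 2), Mul(13, -2)), 47)), Add(-9936, 21194)) = Mul(Add(Add(-14055, Add(-9782, Mul(-1, Rational(1, 4466)))), Mul(Add(-14, 4, -26), 47)), 11258) = Mul(Add(Add(-14055, Add(-9782, Rational(-1, 4466))), Mul(-36, 47)), 11258) = Mul(Add(Add(-14055, Rational(-43686413, 4466)), -1692), 11258) = Mul(Add(Rational(-106456043, 4466), -1692), 11258) = Mul(Rational(-114012515, 4466), 11258) = Rational(-641776446935, 2233)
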